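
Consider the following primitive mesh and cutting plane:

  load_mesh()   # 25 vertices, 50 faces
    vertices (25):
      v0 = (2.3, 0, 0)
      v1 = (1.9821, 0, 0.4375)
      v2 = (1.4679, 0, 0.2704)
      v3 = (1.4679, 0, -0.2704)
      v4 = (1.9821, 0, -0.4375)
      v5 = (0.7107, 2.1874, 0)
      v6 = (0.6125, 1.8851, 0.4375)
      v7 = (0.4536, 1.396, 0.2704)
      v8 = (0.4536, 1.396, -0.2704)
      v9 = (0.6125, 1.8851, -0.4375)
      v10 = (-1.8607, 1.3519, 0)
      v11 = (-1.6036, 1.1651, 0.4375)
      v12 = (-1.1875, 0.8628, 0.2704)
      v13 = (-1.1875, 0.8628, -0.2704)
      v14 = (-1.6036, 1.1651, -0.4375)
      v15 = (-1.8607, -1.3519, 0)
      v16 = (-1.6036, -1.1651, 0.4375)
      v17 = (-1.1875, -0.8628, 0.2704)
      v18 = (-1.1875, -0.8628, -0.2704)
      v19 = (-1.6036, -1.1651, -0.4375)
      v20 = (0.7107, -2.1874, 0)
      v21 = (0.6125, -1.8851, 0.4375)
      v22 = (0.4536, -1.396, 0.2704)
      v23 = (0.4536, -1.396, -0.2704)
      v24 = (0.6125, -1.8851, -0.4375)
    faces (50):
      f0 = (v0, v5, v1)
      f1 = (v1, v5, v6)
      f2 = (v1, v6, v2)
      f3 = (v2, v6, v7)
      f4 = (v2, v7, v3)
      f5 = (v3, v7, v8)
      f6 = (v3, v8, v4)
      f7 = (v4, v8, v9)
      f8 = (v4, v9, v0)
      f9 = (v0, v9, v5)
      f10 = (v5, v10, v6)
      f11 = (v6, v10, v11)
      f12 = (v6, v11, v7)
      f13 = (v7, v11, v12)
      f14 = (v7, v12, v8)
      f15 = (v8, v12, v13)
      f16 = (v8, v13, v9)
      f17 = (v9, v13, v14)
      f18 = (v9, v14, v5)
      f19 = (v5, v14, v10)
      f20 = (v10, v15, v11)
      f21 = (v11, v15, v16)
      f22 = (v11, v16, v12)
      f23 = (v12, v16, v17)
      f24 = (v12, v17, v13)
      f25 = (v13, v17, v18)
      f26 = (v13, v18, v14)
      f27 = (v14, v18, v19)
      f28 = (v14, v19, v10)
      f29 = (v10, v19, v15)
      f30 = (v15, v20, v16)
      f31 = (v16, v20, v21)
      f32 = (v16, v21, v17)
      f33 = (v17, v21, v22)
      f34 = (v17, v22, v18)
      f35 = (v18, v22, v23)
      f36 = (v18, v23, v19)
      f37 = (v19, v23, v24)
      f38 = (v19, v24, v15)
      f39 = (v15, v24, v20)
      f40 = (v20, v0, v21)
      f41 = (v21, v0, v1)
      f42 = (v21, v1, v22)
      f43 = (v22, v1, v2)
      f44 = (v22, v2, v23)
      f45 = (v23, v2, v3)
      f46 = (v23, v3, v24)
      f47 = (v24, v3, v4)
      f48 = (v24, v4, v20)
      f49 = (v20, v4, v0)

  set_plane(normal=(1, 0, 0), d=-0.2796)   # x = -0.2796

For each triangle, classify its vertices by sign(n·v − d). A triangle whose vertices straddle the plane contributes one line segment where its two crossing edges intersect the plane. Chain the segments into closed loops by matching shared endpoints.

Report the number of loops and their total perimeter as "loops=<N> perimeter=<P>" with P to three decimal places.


Straddling triangles (20 of 50):
  (v5,v10,v6) [+-+] → (-0.2796, 1.86563, 0)–(-0.2796, 1.69277, 0.279691)  len=0.3288
  (v6,v10,v11) [+--] → (-0.2796, 1.69277, 0.279691)–(-0.2796, 1.59526, 0.4375)  len=0.1855
  (v6,v11,v7) [+-+] → (-0.2796, 1.59526, 0.4375)–(-0.2796, 1.31371, 0.329956)  len=0.3014
  (v7,v11,v12) [+--] → (-0.2796, 1.31371, 0.329956)–(-0.2796, 1.15778, 0.2704)  len=0.1669
  (v7,v12,v8) [+-+] → (-0.2796, 1.15778, 0.2704)–(-0.2796, 1.15778, -0.0287849)  len=0.2992
  (v8,v12,v13) [+--] → (-0.2796, 1.15778, -0.0287849)–(-0.2796, 1.15778, -0.2704)  len=0.2416
  (v8,v13,v9) [+-+] → (-0.2796, 1.15778, -0.2704)–(-0.2796, 1.37844, -0.354683)  len=0.2362
  (v9,v13,v14) [+--] → (-0.2796, 1.37844, -0.354683)–(-0.2796, 1.59526, -0.4375)  len=0.2321
  (v9,v14,v5) [+-+] → (-0.2796, 1.59526, -0.4375)–(-0.2796, 1.74995, -0.187208)  len=0.2942
  (v5,v14,v10) [+--] → (-0.2796, 1.74995, -0.187208)–(-0.2796, 1.86563, 0)  len=0.2201
  (v15,v20,v16) [-+-] → (-0.2796, -1.86563, 0)–(-0.2796, -1.74995, 0.187208)  len=0.2201
  (v16,v20,v21) [-++] → (-0.2796, -1.74995, 0.187208)–(-0.2796, -1.59526, 0.4375)  len=0.2942
  (v16,v21,v17) [-+-] → (-0.2796, -1.59526, 0.4375)–(-0.2796, -1.37844, 0.354683)  len=0.2321
  (v17,v21,v22) [-++] → (-0.2796, -1.37844, 0.354683)–(-0.2796, -1.15778, 0.2704)  len=0.2362
  (v17,v22,v18) [-+-] → (-0.2796, -1.15778, 0.2704)–(-0.2796, -1.15778, 0.0287849)  len=0.2416
  (v18,v22,v23) [-++] → (-0.2796, -1.15778, 0.0287849)–(-0.2796, -1.15778, -0.2704)  len=0.2992
  (v18,v23,v19) [-+-] → (-0.2796, -1.15778, -0.2704)–(-0.2796, -1.31371, -0.329956)  len=0.1669
  (v19,v23,v24) [-++] → (-0.2796, -1.31371, -0.329956)–(-0.2796, -1.59526, -0.4375)  len=0.3014
  (v19,v24,v15) [-+-] → (-0.2796, -1.59526, -0.4375)–(-0.2796, -1.69277, -0.279691)  len=0.1855
  (v15,v24,v20) [-++] → (-0.2796, -1.69277, -0.279691)–(-0.2796, -1.86563, 0)  len=0.3288

Chained into 2 loop(s):
  loop 1: 10 segments, perimeter = 2.5060
  loop 2: 10 segments, perimeter = 2.5060
Total perimeter = 5.012

loops=2 perimeter=5.012


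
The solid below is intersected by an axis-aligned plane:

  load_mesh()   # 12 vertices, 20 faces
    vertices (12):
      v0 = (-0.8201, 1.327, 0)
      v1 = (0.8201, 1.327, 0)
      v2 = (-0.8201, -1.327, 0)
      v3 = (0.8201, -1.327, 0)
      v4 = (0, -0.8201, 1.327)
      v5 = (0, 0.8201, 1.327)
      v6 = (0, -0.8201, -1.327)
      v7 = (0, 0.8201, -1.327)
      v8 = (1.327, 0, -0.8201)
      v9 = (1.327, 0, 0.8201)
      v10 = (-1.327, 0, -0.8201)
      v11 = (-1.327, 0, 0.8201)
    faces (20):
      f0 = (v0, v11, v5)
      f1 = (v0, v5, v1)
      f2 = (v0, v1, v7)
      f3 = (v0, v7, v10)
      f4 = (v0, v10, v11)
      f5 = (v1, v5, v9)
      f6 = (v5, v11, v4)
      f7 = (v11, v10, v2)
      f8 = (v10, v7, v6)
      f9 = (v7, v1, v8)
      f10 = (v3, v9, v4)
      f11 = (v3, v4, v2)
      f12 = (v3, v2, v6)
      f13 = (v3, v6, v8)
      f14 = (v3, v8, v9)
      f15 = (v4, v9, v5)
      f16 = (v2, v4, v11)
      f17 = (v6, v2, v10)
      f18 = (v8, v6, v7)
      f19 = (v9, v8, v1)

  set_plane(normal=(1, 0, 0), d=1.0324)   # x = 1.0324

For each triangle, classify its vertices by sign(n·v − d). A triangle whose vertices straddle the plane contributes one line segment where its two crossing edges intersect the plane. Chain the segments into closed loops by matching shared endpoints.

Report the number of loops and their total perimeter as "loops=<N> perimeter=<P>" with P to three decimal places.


Straddling triangles (8 of 20):
  (v1,v5,v9) [--+] → (1.0324, 0.182066, 0.932634)–(1.0324, 0.771225, 0.343475)  len=0.8332
  (v7,v1,v8) [--+] → (1.0324, 0.771225, -0.343475)–(1.0324, 0.182066, -0.932634)  len=0.8332
  (v3,v9,v4) [-+-] → (1.0324, -0.771225, 0.343475)–(1.0324, -0.182066, 0.932634)  len=0.8332
  (v3,v6,v8) [--+] → (1.0324, -0.182066, -0.932634)–(1.0324, -0.771225, -0.343475)  len=0.8332
  (v3,v8,v9) [-++] → (1.0324, -0.771225, -0.343475)–(1.0324, -0.771225, 0.343475)  len=0.6869
  (v4,v9,v5) [-+-] → (1.0324, -0.182066, 0.932634)–(1.0324, 0.182066, 0.932634)  len=0.3641
  (v8,v6,v7) [+--] → (1.0324, -0.182066, -0.932634)–(1.0324, 0.182066, -0.932634)  len=0.3641
  (v9,v8,v1) [++-] → (1.0324, 0.771225, -0.343475)–(1.0324, 0.771225, 0.343475)  len=0.6869

Chained into 1 loop(s):
  loop 1: 8 segments, perimeter = 5.4350
Total perimeter = 5.435

loops=1 perimeter=5.435


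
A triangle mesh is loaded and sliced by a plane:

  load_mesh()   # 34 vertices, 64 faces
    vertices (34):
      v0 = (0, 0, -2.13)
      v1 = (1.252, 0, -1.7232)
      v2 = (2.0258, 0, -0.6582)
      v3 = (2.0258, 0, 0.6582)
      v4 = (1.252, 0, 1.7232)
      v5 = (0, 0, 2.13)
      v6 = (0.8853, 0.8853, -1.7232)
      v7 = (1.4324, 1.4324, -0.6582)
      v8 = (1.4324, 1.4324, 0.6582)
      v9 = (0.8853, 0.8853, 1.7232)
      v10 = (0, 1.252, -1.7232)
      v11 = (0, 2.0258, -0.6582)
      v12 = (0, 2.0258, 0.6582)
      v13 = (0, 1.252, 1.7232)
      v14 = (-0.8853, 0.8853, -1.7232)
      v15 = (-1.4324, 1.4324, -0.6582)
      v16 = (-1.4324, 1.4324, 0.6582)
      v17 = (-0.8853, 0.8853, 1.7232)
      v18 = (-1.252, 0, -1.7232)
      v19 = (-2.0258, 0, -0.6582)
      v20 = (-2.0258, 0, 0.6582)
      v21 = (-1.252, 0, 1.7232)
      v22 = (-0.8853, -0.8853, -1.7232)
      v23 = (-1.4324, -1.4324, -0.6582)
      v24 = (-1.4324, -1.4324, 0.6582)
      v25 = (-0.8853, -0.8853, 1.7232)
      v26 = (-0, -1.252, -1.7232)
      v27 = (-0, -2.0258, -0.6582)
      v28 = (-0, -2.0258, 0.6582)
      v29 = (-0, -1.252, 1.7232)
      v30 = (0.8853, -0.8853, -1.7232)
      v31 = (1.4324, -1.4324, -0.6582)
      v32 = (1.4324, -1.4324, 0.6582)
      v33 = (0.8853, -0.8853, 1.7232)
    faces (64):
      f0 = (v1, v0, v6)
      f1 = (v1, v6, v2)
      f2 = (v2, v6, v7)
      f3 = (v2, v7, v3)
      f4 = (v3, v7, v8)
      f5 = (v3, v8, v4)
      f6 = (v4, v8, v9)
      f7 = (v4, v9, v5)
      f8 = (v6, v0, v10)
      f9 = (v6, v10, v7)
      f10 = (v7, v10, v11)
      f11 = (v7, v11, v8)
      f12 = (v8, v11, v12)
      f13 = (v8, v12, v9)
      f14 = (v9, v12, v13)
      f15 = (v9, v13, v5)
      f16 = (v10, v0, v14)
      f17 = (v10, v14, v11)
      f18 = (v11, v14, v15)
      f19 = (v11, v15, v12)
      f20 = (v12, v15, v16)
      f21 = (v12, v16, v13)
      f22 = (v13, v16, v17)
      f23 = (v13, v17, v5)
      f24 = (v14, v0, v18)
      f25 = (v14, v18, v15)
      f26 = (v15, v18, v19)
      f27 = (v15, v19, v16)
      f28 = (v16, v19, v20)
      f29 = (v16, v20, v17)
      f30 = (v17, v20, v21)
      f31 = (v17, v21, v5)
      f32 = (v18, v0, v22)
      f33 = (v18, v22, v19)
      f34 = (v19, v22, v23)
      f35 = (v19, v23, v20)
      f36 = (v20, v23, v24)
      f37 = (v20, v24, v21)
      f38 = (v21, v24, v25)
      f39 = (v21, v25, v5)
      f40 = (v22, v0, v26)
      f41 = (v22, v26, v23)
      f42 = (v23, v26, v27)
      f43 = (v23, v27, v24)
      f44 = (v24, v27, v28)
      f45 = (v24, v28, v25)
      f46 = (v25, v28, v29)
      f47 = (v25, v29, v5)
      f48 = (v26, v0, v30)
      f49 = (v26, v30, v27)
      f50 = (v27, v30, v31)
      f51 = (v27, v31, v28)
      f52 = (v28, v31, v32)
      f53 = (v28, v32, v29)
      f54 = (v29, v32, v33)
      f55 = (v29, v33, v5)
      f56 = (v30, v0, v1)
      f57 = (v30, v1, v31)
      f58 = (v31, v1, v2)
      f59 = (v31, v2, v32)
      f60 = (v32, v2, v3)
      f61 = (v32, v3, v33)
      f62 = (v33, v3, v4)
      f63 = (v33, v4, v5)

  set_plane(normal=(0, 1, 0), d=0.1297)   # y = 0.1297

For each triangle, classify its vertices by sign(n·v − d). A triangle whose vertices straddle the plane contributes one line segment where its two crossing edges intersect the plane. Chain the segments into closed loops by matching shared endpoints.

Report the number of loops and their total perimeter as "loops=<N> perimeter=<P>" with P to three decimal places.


loops=1 perimeter=12.916

Straddling triangles (20 of 64):
  (v1,v0,v6) [--+] → (0.1297, 0.1297, -2.0704)–(1.19828, 0.1297, -1.7232)  len=1.1236
  (v1,v6,v2) [-+-] → (1.19828, 0.1297, -1.7232)–(1.85871, 0.1297, -0.814227)  len=1.1236
  (v2,v6,v7) [-++] → (1.85871, 0.1297, -0.814227)–(1.97207, 0.1297, -0.6582)  len=0.1929
  (v2,v7,v3) [-+-] → (1.97207, 0.1297, -0.6582)–(1.97207, 0.1297, 0.539003)  len=1.1972
  (v3,v7,v8) [-++] → (1.97207, 0.1297, 0.539003)–(1.97207, 0.1297, 0.6582)  len=0.1192
  (v3,v8,v4) [-+-] → (1.97207, 0.1297, 0.6582)–(1.26833, 0.1297, 1.62677)  len=1.1972
  (v4,v8,v9) [-++] → (1.26833, 0.1297, 1.62677)–(1.19828, 0.1297, 1.7232)  len=0.1192
  (v4,v9,v5) [-+-] → (1.19828, 0.1297, 1.7232)–(0.1297, 0.1297, 2.0704)  len=1.1236
  (v6,v0,v10) [+-+] → (0.1297, 0.1297, -2.0704)–(0, 0.1297, -2.08786)  len=0.1309
  (v9,v13,v5) [++-] → (0, 0.1297, 2.08786)–(0.1297, 0.1297, 2.0704)  len=0.1309
  (v10,v0,v14) [+-+] → (0, 0.1297, -2.08786)–(-0.1297, 0.1297, -2.0704)  len=0.1309
  (v13,v17,v5) [++-] → (-0.1297, 0.1297, 2.0704)–(0, 0.1297, 2.08786)  len=0.1309
  (v14,v0,v18) [+--] → (-0.1297, 0.1297, -2.0704)–(-1.19828, 0.1297, -1.7232)  len=1.1236
  (v14,v18,v15) [+-+] → (-1.19828, 0.1297, -1.7232)–(-1.26833, 0.1297, -1.62677)  len=0.1192
  (v15,v18,v19) [+--] → (-1.26833, 0.1297, -1.62677)–(-1.97207, 0.1297, -0.6582)  len=1.1972
  (v15,v19,v16) [+-+] → (-1.97207, 0.1297, -0.6582)–(-1.97207, 0.1297, -0.539003)  len=0.1192
  (v16,v19,v20) [+--] → (-1.97207, 0.1297, -0.539003)–(-1.97207, 0.1297, 0.6582)  len=1.1972
  (v16,v20,v17) [+-+] → (-1.97207, 0.1297, 0.6582)–(-1.85871, 0.1297, 0.814227)  len=0.1929
  (v17,v20,v21) [+--] → (-1.85871, 0.1297, 0.814227)–(-1.19828, 0.1297, 1.7232)  len=1.1236
  (v17,v21,v5) [+--] → (-1.19828, 0.1297, 1.7232)–(-0.1297, 0.1297, 2.0704)  len=1.1236

Chained into 1 loop(s):
  loop 1: 20 segments, perimeter = 12.9163
Total perimeter = 12.916


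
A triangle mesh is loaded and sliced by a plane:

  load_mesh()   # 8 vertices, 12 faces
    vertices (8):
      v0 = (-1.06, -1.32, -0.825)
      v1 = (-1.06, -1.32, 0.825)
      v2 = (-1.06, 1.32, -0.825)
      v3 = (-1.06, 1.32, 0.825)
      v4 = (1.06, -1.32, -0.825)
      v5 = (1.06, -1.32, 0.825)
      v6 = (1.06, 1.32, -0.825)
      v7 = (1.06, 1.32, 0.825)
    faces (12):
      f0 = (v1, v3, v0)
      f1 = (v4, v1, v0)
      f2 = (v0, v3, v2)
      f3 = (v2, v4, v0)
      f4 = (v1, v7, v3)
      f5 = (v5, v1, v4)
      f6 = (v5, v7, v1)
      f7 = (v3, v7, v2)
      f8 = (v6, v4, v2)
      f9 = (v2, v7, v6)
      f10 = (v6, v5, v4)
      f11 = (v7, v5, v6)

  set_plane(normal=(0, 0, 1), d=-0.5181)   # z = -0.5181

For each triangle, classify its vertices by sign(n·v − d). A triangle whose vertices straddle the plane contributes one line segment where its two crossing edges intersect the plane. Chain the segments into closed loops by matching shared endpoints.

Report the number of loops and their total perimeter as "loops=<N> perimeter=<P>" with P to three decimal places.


Straddling triangles (8 of 12):
  (v1,v3,v0) [++-] → (-1.06, -0.82896, -0.5181)–(-1.06, -1.32, -0.5181)  len=0.4910
  (v4,v1,v0) [-+-] → (0.66568, -1.32, -0.5181)–(-1.06, -1.32, -0.5181)  len=1.7257
  (v0,v3,v2) [-+-] → (-1.06, -0.82896, -0.5181)–(-1.06, 1.32, -0.5181)  len=2.1490
  (v5,v1,v4) [++-] → (0.66568, -1.32, -0.5181)–(1.06, -1.32, -0.5181)  len=0.3943
  (v3,v7,v2) [++-] → (-0.66568, 1.32, -0.5181)–(-1.06, 1.32, -0.5181)  len=0.3943
  (v2,v7,v6) [-+-] → (-0.66568, 1.32, -0.5181)–(1.06, 1.32, -0.5181)  len=1.7257
  (v6,v5,v4) [-+-] → (1.06, 0.82896, -0.5181)–(1.06, -1.32, -0.5181)  len=2.1490
  (v7,v5,v6) [++-] → (1.06, 0.82896, -0.5181)–(1.06, 1.32, -0.5181)  len=0.4910

Chained into 1 loop(s):
  loop 1: 8 segments, perimeter = 9.5200
Total perimeter = 9.520

loops=1 perimeter=9.520


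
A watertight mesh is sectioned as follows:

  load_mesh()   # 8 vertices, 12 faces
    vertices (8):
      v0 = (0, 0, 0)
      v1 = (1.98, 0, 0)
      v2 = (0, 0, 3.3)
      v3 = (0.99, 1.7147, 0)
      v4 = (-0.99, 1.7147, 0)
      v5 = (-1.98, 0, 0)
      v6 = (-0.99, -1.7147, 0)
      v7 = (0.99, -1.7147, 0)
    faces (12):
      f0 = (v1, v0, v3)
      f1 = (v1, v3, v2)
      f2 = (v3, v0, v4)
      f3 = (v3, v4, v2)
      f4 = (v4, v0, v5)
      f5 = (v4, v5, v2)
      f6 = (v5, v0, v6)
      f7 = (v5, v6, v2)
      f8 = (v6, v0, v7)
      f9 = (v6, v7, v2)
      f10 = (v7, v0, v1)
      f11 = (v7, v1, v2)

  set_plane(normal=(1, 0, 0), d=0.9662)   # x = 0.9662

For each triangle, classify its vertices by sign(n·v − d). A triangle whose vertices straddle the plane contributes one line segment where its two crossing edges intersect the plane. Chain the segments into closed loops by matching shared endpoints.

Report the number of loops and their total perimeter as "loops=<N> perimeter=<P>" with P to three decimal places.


Straddling triangles (8 of 12):
  (v1,v0,v3) [+-+] → (0.9662, 0, 0)–(0.9662, 1.67348, 0)  len=1.6735
  (v1,v3,v2) [++-] → (0.9662, 1.67348, 0.0793333)–(0.9662, 0, 1.68967)  len=2.3224
  (v3,v0,v4) [+--] → (0.9662, 1.67348, 0)–(0.9662, 1.7147, 0)  len=0.0412
  (v3,v4,v2) [+--] → (0.9662, 1.7147, 0)–(0.9662, 1.67348, 0.0793333)  len=0.0894
  (v6,v0,v7) [--+] → (0.9662, -1.67348, 0)–(0.9662, -1.7147, 0)  len=0.0412
  (v6,v7,v2) [-+-] → (0.9662, -1.7147, 0)–(0.9662, -1.67348, 0.0793333)  len=0.0894
  (v7,v0,v1) [+-+] → (0.9662, -1.67348, 0)–(0.9662, 0, 0)  len=1.6735
  (v7,v1,v2) [++-] → (0.9662, 0, 1.68967)–(0.9662, -1.67348, 0.0793333)  len=2.3224

Chained into 1 loop(s):
  loop 1: 8 segments, perimeter = 8.2531
Total perimeter = 8.253

loops=1 perimeter=8.253


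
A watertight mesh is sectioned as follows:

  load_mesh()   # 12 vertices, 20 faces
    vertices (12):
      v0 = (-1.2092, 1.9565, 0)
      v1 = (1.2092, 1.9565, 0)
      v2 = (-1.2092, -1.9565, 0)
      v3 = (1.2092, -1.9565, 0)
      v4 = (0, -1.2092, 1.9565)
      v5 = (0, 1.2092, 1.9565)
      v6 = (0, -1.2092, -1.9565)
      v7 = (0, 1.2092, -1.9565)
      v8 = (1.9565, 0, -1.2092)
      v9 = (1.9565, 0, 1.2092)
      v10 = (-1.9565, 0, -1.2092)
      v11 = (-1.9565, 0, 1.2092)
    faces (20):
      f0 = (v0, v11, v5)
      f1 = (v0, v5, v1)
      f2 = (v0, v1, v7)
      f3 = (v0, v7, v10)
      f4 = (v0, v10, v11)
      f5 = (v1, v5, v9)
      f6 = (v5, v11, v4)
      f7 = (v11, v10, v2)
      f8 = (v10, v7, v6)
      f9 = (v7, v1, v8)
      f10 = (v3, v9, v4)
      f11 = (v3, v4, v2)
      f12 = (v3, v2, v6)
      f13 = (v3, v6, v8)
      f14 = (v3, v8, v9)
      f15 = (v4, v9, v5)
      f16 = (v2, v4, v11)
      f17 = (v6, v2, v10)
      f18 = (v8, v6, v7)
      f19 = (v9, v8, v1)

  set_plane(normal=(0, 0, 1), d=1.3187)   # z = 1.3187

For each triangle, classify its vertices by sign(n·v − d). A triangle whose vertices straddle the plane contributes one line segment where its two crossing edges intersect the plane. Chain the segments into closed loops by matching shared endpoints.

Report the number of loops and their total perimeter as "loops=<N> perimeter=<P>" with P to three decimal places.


loops=1 perimeter=9.502

Straddling triangles (8 of 20):
  (v0,v11,v5) [--+] → (-1.66982, 0.177181, 1.3187)–(-0.394187, 1.45281, 1.3187)  len=1.8040
  (v0,v5,v1) [-+-] → (-0.394187, 1.45281, 1.3187)–(0.394187, 1.45281, 1.3187)  len=0.7884
  (v1,v5,v9) [-+-] → (0.394187, 1.45281, 1.3187)–(1.66982, 0.177181, 1.3187)  len=1.8040
  (v5,v11,v4) [+-+] → (-1.66982, 0.177181, 1.3187)–(-1.66982, -0.177181, 1.3187)  len=0.3544
  (v3,v9,v4) [--+] → (1.66982, -0.177181, 1.3187)–(0.394187, -1.45281, 1.3187)  len=1.8040
  (v3,v4,v2) [-+-] → (0.394187, -1.45281, 1.3187)–(-0.394187, -1.45281, 1.3187)  len=0.7884
  (v4,v9,v5) [+-+] → (1.66982, -0.177181, 1.3187)–(1.66982, 0.177181, 1.3187)  len=0.3544
  (v2,v4,v11) [-+-] → (-0.394187, -1.45281, 1.3187)–(-1.66982, -0.177181, 1.3187)  len=1.8040

Chained into 1 loop(s):
  loop 1: 8 segments, perimeter = 9.5015
Total perimeter = 9.502


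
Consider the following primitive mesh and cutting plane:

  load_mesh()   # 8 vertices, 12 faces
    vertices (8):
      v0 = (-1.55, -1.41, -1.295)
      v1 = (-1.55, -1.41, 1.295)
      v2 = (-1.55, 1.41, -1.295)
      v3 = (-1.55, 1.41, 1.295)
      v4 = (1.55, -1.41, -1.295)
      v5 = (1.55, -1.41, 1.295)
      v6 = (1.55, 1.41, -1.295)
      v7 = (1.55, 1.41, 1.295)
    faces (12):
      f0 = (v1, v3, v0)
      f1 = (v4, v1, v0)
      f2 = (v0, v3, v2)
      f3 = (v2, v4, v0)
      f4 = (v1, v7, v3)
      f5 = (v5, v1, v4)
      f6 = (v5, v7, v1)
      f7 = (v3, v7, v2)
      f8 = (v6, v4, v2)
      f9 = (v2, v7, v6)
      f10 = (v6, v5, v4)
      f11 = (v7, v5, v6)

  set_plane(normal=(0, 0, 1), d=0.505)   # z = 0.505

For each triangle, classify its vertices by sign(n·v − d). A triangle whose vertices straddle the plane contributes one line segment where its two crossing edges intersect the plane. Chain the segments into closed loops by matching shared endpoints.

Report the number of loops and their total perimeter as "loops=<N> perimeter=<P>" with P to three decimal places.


loops=1 perimeter=11.840

Straddling triangles (8 of 12):
  (v1,v3,v0) [++-] → (-1.55, 0.549846, 0.505)–(-1.55, -1.41, 0.505)  len=1.9598
  (v4,v1,v0) [-+-] → (-0.60444, -1.41, 0.505)–(-1.55, -1.41, 0.505)  len=0.9456
  (v0,v3,v2) [-+-] → (-1.55, 0.549846, 0.505)–(-1.55, 1.41, 0.505)  len=0.8602
  (v5,v1,v4) [++-] → (-0.60444, -1.41, 0.505)–(1.55, -1.41, 0.505)  len=2.1544
  (v3,v7,v2) [++-] → (0.60444, 1.41, 0.505)–(-1.55, 1.41, 0.505)  len=2.1544
  (v2,v7,v6) [-+-] → (0.60444, 1.41, 0.505)–(1.55, 1.41, 0.505)  len=0.9456
  (v6,v5,v4) [-+-] → (1.55, -0.549846, 0.505)–(1.55, -1.41, 0.505)  len=0.8602
  (v7,v5,v6) [++-] → (1.55, -0.549846, 0.505)–(1.55, 1.41, 0.505)  len=1.9598

Chained into 1 loop(s):
  loop 1: 8 segments, perimeter = 11.8400
Total perimeter = 11.840


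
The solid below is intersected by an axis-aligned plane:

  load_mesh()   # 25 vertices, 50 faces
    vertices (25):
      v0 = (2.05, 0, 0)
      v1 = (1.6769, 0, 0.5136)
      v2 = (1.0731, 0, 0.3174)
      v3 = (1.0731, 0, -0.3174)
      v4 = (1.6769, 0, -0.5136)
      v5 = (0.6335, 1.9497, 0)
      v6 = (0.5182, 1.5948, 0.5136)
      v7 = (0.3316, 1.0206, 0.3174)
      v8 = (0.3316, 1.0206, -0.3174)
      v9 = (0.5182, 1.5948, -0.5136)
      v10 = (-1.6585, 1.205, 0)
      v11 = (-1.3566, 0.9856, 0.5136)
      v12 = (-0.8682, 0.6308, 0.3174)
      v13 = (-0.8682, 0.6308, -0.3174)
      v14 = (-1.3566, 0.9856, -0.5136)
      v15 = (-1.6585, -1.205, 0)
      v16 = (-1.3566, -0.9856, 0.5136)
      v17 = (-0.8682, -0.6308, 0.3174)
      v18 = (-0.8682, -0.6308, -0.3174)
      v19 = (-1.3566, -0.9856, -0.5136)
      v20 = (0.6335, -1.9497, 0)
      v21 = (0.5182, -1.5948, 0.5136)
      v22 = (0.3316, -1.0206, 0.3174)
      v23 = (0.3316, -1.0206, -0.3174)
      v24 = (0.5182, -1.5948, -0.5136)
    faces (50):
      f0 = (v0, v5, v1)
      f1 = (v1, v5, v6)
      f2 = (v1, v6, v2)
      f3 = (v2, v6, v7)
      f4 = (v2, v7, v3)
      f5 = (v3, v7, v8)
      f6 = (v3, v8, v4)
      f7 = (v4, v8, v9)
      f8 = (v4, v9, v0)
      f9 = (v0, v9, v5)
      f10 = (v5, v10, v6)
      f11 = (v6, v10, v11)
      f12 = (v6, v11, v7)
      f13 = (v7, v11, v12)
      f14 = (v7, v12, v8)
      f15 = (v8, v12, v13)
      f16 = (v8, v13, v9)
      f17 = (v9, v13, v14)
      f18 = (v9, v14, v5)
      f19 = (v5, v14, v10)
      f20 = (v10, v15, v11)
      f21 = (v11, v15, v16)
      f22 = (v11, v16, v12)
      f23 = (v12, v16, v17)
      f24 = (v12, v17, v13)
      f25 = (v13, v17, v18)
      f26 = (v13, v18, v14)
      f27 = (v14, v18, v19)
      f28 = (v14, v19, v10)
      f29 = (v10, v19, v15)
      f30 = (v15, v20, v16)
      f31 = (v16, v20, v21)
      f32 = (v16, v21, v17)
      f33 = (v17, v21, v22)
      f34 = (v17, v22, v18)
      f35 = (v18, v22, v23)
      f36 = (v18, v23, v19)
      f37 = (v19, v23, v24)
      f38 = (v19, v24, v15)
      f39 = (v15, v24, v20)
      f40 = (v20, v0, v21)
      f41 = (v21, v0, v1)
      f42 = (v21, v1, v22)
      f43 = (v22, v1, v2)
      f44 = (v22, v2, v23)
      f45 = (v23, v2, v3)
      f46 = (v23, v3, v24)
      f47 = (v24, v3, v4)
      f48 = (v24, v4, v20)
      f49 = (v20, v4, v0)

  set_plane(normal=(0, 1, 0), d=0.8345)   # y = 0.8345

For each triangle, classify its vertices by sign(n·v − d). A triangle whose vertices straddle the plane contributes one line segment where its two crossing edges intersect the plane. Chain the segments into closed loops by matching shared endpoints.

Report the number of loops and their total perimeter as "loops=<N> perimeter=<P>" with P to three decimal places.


loops=2 perimeter=7.278

Straddling triangles (22 of 50):
  (v0,v5,v1) [-+-] → (1.44372, 0.8345, 0)–(1.23031, 0.8345, 0.293772)  len=0.3631
  (v1,v5,v6) [-++] → (1.23031, 0.8345, 0.293772)–(1.0706, 0.8345, 0.5136)  len=0.2717
  (v1,v6,v2) [-+-] → (1.0706, 0.8345, 0.5136)–(0.782741, 0.8345, 0.420064)  len=0.3027
  (v2,v6,v7) [-++] → (0.782741, 0.8345, 0.420064)–(0.466808, 0.8345, 0.3174)  len=0.3322
  (v2,v7,v3) [-+-] → (0.466808, 0.8345, 0.3174)–(0.466808, 0.8345, 0.201648)  len=0.1158
  (v3,v7,v8) [-++] → (0.466808, 0.8345, 0.201648)–(0.466808, 0.8345, -0.3174)  len=0.5190
  (v3,v8,v4) [-+-] → (0.466808, 0.8345, -0.3174)–(0.576907, 0.8345, -0.353176)  len=0.1158
  (v4,v8,v9) [-++] → (0.576907, 0.8345, -0.353176)–(1.0706, 0.8345, -0.5136)  len=0.5191
  (v4,v9,v0) [-+-] → (1.0706, 0.8345, -0.5136)–(1.24847, 0.8345, -0.268748)  len=0.3026
  (v0,v9,v5) [-++] → (1.24847, 0.8345, -0.268748)–(1.44372, 0.8345, 0)  len=0.3322
  (v7,v11,v12) [++-] → (-1.1486, 0.8345, 0.430044)–(-0.241214, 0.8345, 0.3174)  len=0.9144
  (v7,v12,v8) [+-+] → (-0.241214, 0.8345, 0.3174)–(-0.241214, 0.8345, -0.014331)  len=0.3317
  (v8,v12,v13) [+--] → (-0.241214, 0.8345, -0.014331)–(-0.241214, 0.8345, -0.3174)  len=0.3031
  (v8,v13,v9) [+-+] → (-0.241214, 0.8345, -0.3174)–(-0.575244, 0.8345, -0.358858)  len=0.3366
  (v9,v13,v14) [+-+] → (-0.575244, 0.8345, -0.358858)–(-1.1486, 0.8345, -0.430044)  len=0.5778
  (v10,v15,v11) [+-+] → (-1.6585, 0.8345, 0)–(-1.37742, 0.8345, 0.478174)  len=0.5547
  (v11,v15,v16) [+--] → (-1.37742, 0.8345, 0.478174)–(-1.3566, 0.8345, 0.5136)  len=0.0411
  (v11,v16,v12) [+--] → (-1.3566, 0.8345, 0.5136)–(-1.1486, 0.8345, 0.430044)  len=0.2242
  (v13,v18,v14) [--+] → (-1.31094, 0.8345, -0.495259)–(-1.1486, 0.8345, -0.430044)  len=0.1750
  (v14,v18,v19) [+--] → (-1.31094, 0.8345, -0.495259)–(-1.3566, 0.8345, -0.5136)  len=0.0492
  (v14,v19,v10) [+-+] → (-1.3566, 0.8345, -0.5136)–(-1.60744, 0.8345, -0.0868661)  len=0.4950
  (v10,v19,v15) [+--] → (-1.60744, 0.8345, -0.0868661)–(-1.6585, 0.8345, 0)  len=0.1008

Chained into 2 loop(s):
  loop 1: 10 segments, perimeter = 3.1742
  loop 2: 12 segments, perimeter = 4.1033
Total perimeter = 7.278


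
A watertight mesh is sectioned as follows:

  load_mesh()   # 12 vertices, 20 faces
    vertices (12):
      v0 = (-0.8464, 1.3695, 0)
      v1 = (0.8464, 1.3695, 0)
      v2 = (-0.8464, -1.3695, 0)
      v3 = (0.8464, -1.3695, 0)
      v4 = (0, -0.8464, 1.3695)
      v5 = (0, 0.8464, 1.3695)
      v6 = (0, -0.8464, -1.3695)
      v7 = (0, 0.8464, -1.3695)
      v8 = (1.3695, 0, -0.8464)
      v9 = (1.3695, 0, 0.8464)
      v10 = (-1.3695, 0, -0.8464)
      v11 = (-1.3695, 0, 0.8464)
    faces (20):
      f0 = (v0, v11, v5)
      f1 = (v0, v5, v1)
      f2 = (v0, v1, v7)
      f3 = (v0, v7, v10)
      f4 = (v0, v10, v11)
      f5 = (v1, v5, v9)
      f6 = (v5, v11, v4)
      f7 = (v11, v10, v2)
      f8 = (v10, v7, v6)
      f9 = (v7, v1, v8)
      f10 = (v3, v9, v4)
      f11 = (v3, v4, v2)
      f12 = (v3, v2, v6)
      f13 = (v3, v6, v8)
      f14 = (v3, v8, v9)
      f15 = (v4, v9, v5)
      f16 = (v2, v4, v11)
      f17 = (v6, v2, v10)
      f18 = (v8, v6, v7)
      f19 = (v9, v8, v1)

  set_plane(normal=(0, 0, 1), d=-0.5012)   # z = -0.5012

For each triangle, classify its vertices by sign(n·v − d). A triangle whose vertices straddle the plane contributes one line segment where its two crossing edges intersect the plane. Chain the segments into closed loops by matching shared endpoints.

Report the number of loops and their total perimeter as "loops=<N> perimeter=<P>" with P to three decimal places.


loops=1 perimeter=8.043

Straddling triangles (10 of 20):
  (v0,v1,v7) [++-] → (0.53664, 1.17806, -0.5012)–(-0.53664, 1.17806, -0.5012)  len=1.0733
  (v0,v7,v10) [+--] → (-0.53664, 1.17806, -0.5012)–(-1.15616, 0.558544, -0.5012)  len=0.8761
  (v0,v10,v11) [+-+] → (-1.15616, 0.558544, -0.5012)–(-1.3695, 0, -0.5012)  len=0.5979
  (v11,v10,v2) [+-+] → (-1.3695, 0, -0.5012)–(-1.15616, -0.558544, -0.5012)  len=0.5979
  (v7,v1,v8) [-+-] → (0.53664, 1.17806, -0.5012)–(1.15616, 0.558544, -0.5012)  len=0.8761
  (v3,v2,v6) [++-] → (-0.53664, -1.17806, -0.5012)–(0.53664, -1.17806, -0.5012)  len=1.0733
  (v3,v6,v8) [+--] → (0.53664, -1.17806, -0.5012)–(1.15616, -0.558544, -0.5012)  len=0.8761
  (v3,v8,v9) [+-+] → (1.15616, -0.558544, -0.5012)–(1.3695, 0, -0.5012)  len=0.5979
  (v6,v2,v10) [-+-] → (-0.53664, -1.17806, -0.5012)–(-1.15616, -0.558544, -0.5012)  len=0.8761
  (v9,v8,v1) [+-+] → (1.3695, 0, -0.5012)–(1.15616, 0.558544, -0.5012)  len=0.5979

Chained into 1 loop(s):
  loop 1: 10 segments, perimeter = 8.0427
Total perimeter = 8.043


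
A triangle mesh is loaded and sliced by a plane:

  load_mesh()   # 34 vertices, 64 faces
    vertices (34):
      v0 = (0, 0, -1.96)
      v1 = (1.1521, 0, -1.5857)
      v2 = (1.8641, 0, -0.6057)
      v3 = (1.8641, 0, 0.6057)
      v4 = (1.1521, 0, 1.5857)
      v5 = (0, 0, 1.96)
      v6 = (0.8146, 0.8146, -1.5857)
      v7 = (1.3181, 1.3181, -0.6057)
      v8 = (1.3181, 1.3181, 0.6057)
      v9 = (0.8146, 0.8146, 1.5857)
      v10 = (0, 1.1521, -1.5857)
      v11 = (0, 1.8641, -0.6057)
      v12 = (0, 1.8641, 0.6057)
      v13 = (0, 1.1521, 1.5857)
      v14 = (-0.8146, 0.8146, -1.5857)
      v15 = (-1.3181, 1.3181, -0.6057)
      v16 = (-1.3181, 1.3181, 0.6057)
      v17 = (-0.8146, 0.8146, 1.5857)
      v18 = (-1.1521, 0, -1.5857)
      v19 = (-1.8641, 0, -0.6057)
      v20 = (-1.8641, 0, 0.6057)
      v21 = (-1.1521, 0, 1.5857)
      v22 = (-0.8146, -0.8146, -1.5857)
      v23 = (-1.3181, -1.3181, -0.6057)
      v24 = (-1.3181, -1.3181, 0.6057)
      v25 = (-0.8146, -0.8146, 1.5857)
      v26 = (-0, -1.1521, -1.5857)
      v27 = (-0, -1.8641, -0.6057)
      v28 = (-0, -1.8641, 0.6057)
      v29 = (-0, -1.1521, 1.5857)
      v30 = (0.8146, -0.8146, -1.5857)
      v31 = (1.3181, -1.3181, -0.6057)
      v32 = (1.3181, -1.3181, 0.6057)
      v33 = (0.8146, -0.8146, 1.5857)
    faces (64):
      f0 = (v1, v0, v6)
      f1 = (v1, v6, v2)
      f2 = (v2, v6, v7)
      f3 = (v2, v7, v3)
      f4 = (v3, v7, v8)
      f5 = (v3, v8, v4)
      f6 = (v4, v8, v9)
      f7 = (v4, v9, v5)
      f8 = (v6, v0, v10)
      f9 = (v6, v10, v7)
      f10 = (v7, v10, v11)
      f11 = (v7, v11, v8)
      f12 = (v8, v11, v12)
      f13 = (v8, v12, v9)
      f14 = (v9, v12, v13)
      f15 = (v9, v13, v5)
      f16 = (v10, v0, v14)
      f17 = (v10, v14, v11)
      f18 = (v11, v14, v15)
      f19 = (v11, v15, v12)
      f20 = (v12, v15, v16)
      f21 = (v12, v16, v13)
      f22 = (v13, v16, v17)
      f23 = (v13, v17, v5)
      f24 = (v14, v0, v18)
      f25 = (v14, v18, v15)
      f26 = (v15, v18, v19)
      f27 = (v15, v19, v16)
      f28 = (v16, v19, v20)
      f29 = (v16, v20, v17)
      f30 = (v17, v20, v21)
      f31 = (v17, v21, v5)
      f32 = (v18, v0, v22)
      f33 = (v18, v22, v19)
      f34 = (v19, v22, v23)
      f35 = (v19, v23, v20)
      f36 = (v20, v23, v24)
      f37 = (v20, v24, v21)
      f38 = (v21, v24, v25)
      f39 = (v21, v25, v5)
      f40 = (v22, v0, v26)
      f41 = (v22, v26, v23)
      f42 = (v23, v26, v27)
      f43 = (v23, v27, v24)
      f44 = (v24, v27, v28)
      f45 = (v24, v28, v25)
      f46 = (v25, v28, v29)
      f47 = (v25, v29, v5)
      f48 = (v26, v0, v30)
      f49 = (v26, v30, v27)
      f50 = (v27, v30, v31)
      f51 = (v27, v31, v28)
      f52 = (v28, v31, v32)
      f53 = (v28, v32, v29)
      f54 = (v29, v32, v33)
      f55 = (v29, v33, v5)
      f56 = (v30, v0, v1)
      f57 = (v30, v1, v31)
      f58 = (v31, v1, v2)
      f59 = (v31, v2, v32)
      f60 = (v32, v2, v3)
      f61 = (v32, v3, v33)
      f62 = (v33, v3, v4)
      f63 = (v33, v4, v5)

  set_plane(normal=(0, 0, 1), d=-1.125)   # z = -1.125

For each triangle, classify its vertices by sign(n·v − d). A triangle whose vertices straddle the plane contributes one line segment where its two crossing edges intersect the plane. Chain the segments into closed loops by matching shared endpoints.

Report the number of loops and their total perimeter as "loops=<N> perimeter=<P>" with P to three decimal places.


loops=1 perimeter=9.103

Straddling triangles (16 of 64):
  (v1,v6,v2) [--+] → (1.30797, 0.431655, -1.125)–(1.48681, 0, -1.125)  len=0.4672
  (v2,v6,v7) [+-+] → (1.30797, 0.431655, -1.125)–(1.0513, 1.0513, -1.125)  len=0.6707
  (v6,v10,v7) [--+] → (0.619642, 1.23014, -1.125)–(1.0513, 1.0513, -1.125)  len=0.4672
  (v7,v10,v11) [+-+] → (0.619642, 1.23014, -1.125)–(0, 1.48681, -1.125)  len=0.6707
  (v10,v14,v11) [--+] → (-0.431655, 1.30797, -1.125)–(0, 1.48681, -1.125)  len=0.4672
  (v11,v14,v15) [+-+] → (-0.431655, 1.30797, -1.125)–(-1.0513, 1.0513, -1.125)  len=0.6707
  (v14,v18,v15) [--+] → (-1.23014, 0.619642, -1.125)–(-1.0513, 1.0513, -1.125)  len=0.4672
  (v15,v18,v19) [+-+] → (-1.23014, 0.619642, -1.125)–(-1.48681, 0, -1.125)  len=0.6707
  (v18,v22,v19) [--+] → (-1.30797, -0.431655, -1.125)–(-1.48681, 0, -1.125)  len=0.4672
  (v19,v22,v23) [+-+] → (-1.30797, -0.431655, -1.125)–(-1.0513, -1.0513, -1.125)  len=0.6707
  (v22,v26,v23) [--+] → (-0.619642, -1.23014, -1.125)–(-1.0513, -1.0513, -1.125)  len=0.4672
  (v23,v26,v27) [+-+] → (-0.619642, -1.23014, -1.125)–(0, -1.48681, -1.125)  len=0.6707
  (v26,v30,v27) [--+] → (0.431655, -1.30797, -1.125)–(0, -1.48681, -1.125)  len=0.4672
  (v27,v30,v31) [+-+] → (0.431655, -1.30797, -1.125)–(1.0513, -1.0513, -1.125)  len=0.6707
  (v30,v1,v31) [--+] → (1.23014, -0.619642, -1.125)–(1.0513, -1.0513, -1.125)  len=0.4672
  (v31,v1,v2) [+-+] → (1.23014, -0.619642, -1.125)–(1.48681, 0, -1.125)  len=0.6707

Chained into 1 loop(s):
  loop 1: 16 segments, perimeter = 9.1035
Total perimeter = 9.103


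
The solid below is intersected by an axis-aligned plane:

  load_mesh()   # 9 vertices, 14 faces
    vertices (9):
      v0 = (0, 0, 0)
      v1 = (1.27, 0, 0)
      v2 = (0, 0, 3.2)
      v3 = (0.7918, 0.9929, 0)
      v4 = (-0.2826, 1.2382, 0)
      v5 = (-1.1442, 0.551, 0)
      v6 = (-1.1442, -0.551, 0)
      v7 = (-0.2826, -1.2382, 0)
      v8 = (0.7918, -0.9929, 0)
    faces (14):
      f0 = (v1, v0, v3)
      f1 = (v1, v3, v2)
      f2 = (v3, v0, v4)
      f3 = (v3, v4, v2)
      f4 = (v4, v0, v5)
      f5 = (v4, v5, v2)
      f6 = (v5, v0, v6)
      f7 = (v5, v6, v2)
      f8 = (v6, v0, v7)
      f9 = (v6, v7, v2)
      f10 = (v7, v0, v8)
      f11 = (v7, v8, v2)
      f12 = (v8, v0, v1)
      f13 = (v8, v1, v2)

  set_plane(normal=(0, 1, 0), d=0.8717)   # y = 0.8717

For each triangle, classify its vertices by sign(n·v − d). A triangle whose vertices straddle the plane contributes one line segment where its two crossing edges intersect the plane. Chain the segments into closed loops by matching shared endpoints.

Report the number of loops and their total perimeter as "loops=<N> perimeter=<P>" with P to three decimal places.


Straddling triangles (6 of 14):
  (v1,v0,v3) [--+] → (0.695148, 0.8717, 0)–(0.850172, 0.8717, 0)  len=0.1550
  (v1,v3,v2) [-+-] → (0.850172, 0.8717, 0)–(0.695148, 0.8717, 0.390613)  len=0.4203
  (v3,v0,v4) [+-+] → (0.695148, 0.8717, 0)–(-0.198952, 0.8717, 0)  len=0.8941
  (v3,v4,v2) [++-] → (-0.198952, 0.8717, 0.947181)–(0.695148, 0.8717, 0.390613)  len=1.0532
  (v4,v0,v5) [+--] → (-0.198952, 0.8717, 0)–(-0.742112, 0.8717, 0)  len=0.5432
  (v4,v5,v2) [+--] → (-0.742112, 0.8717, 0)–(-0.198952, 0.8717, 0.947181)  len=1.0919

Chained into 1 loop(s):
  loop 1: 6 segments, perimeter = 4.1576
Total perimeter = 4.158

loops=1 perimeter=4.158


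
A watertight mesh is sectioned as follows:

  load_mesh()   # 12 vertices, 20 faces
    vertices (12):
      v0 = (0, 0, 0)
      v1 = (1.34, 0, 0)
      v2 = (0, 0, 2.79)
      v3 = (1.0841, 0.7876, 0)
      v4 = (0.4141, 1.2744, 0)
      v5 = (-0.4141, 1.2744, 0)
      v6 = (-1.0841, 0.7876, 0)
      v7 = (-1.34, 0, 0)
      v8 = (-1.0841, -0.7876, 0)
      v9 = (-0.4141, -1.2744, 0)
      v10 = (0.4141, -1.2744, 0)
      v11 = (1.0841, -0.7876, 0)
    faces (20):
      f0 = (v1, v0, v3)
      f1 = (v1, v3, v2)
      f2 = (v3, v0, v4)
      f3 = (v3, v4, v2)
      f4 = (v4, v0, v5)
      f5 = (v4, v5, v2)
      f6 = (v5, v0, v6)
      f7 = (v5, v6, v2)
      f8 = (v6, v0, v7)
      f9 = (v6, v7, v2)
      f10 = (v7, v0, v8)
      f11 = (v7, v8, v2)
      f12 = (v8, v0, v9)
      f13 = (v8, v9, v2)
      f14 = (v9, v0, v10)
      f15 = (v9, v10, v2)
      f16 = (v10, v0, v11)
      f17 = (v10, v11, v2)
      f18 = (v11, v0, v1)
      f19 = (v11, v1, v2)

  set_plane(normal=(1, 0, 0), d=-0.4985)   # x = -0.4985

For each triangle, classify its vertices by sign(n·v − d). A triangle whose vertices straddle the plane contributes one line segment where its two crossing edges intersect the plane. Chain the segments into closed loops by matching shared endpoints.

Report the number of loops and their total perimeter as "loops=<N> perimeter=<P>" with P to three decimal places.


Straddling triangles (8 of 20):
  (v5,v0,v6) [++-] → (-0.4985, 0.362161, 0)–(-0.4985, 1.21308, 0)  len=0.8509
  (v5,v6,v2) [+-+] → (-0.4985, 1.21308, 0)–(-0.4985, 0.362161, 1.50708)  len=1.7307
  (v6,v0,v7) [-+-] → (-0.4985, 0.362161, 0)–(-0.4985, 0, 0)  len=0.3622
  (v6,v7,v2) [--+] → (-0.4985, 0, 1.75208)–(-0.4985, 0.362161, 1.50708)  len=0.4372
  (v7,v0,v8) [-+-] → (-0.4985, 0, 0)–(-0.4985, -0.362161, 0)  len=0.3622
  (v7,v8,v2) [--+] → (-0.4985, -0.362161, 1.50708)–(-0.4985, 0, 1.75208)  len=0.4372
  (v8,v0,v9) [-++] → (-0.4985, -0.362161, 0)–(-0.4985, -1.21308, 0)  len=0.8509
  (v8,v9,v2) [-++] → (-0.4985, -1.21308, 0)–(-0.4985, -0.362161, 1.50708)  len=1.7307

Chained into 1 loop(s):
  loop 1: 8 segments, perimeter = 6.7621
Total perimeter = 6.762

loops=1 perimeter=6.762


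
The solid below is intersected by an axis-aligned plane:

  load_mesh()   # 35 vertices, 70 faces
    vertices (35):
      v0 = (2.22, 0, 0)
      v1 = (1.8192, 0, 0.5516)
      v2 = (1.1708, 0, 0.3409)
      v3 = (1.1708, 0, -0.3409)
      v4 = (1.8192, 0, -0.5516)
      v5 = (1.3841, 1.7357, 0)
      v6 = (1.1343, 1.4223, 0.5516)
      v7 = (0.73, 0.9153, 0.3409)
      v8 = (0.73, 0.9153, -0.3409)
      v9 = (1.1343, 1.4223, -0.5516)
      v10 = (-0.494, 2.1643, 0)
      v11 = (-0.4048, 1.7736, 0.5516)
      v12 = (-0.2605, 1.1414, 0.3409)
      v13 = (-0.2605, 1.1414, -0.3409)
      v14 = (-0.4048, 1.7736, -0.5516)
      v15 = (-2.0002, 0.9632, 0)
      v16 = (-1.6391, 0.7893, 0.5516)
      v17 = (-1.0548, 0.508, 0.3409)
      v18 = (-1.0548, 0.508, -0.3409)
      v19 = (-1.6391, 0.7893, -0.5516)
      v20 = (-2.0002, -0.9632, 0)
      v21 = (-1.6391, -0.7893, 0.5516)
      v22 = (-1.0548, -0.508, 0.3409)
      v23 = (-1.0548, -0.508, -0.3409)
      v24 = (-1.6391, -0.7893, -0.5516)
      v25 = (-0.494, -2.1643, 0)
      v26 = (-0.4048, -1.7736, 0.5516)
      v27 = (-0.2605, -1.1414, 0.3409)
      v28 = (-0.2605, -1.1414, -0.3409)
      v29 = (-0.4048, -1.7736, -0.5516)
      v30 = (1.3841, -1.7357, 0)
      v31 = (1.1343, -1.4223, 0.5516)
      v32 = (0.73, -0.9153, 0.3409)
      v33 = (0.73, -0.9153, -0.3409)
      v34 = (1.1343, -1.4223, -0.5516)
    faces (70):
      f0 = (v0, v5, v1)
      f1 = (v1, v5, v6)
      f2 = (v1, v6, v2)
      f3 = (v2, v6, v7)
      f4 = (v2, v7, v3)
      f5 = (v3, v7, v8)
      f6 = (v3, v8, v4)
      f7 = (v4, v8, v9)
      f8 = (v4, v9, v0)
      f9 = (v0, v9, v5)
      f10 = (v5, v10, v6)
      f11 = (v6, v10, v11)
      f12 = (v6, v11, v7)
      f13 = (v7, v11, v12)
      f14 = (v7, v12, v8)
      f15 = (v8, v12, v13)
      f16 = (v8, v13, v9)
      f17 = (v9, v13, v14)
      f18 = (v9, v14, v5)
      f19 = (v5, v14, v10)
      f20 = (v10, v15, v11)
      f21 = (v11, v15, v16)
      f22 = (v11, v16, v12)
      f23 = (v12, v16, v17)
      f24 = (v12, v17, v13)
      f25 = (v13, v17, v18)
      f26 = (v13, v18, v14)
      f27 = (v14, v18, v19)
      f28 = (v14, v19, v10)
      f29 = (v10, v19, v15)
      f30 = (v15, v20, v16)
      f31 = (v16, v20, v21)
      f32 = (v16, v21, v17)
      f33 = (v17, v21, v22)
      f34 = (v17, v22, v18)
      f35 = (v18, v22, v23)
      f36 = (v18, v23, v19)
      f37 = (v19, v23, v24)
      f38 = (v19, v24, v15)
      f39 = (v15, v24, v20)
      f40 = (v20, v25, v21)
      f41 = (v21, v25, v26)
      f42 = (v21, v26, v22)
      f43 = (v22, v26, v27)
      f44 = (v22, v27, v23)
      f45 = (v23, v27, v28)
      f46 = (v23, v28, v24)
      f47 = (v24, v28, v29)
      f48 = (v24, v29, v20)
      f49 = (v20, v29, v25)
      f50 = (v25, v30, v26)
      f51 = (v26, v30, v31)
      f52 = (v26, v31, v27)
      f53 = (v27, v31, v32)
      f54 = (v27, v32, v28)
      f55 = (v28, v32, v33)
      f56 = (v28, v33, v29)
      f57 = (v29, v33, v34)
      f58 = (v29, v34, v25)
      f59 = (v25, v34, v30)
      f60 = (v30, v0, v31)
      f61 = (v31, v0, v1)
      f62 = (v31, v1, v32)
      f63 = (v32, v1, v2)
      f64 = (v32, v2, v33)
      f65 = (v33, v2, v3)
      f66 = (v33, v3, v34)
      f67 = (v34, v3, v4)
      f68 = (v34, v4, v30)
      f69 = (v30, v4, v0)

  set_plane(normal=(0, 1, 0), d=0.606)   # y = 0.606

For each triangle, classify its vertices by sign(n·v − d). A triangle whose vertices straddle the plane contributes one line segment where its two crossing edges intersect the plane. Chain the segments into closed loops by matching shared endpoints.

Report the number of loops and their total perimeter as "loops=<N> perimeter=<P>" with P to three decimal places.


loops=2 perimeter=6.888

Straddling triangles (22 of 70):
  (v0,v5,v1) [-+-] → (1.92815, 0.606, 0)–(1.66729, 0.606, 0.359015)  len=0.4438
  (v1,v5,v6) [-++] → (1.66729, 0.606, 0.359015)–(1.52738, 0.606, 0.5516)  len=0.2380
  (v1,v6,v2) [-+-] → (1.52738, 0.606, 0.5516)–(1.15525, 0.606, 0.430673)  len=0.3913
  (v2,v6,v7) [-++] → (1.15525, 0.606, 0.430673)–(0.878956, 0.606, 0.3409)  len=0.2905
  (v2,v7,v3) [-+-] → (0.878956, 0.606, 0.3409)–(0.878956, 0.606, 0.110505)  len=0.2304
  (v3,v7,v8) [-++] → (0.878956, 0.606, 0.110505)–(0.878956, 0.606, -0.3409)  len=0.4514
  (v3,v8,v4) [-+-] → (0.878956, 0.606, -0.3409)–(1.09806, 0.606, -0.4121)  len=0.2304
  (v4,v8,v9) [-++] → (1.09806, 0.606, -0.4121)–(1.52738, 0.606, -0.5516)  len=0.4514
  (v4,v9,v0) [-+-] → (1.52738, 0.606, -0.5516)–(1.75742, 0.606, -0.23502)  len=0.3913
  (v0,v9,v5) [-++] → (1.75742, 0.606, -0.23502)–(1.92815, 0.606, 0)  len=0.2905
  (v12,v16,v17) [++-] → (-1.25836, 0.606, 0.414304)–(-0.931905, 0.606, 0.3409)  len=0.3346
  (v12,v17,v13) [+-+] → (-0.931905, 0.606, 0.3409)–(-0.931905, 0.606, 0.235412)  len=0.1055
  (v13,v17,v18) [+--] → (-0.931905, 0.606, 0.235412)–(-0.931905, 0.606, -0.3409)  len=0.5763
  (v13,v18,v14) [+-+] → (-0.931905, 0.606, -0.3409)–(-1.00447, 0.606, -0.357215)  len=0.0744
  (v14,v18,v19) [+-+] → (-1.00447, 0.606, -0.357215)–(-1.25836, 0.606, -0.414304)  len=0.2602
  (v15,v20,v16) [+-+] → (-2.0002, 0.606, 0)–(-1.67687, 0.606, 0.493906)  len=0.5903
  (v16,v20,v21) [+--] → (-1.67687, 0.606, 0.493906)–(-1.6391, 0.606, 0.5516)  len=0.0690
  (v16,v21,v17) [+--] → (-1.6391, 0.606, 0.5516)–(-1.25836, 0.606, 0.414304)  len=0.4047
  (v18,v23,v19) [--+] → (-1.55654, 0.606, -0.521829)–(-1.25836, 0.606, -0.414304)  len=0.3170
  (v19,v23,v24) [+--] → (-1.55654, 0.606, -0.521829)–(-1.6391, 0.606, -0.5516)  len=0.0878
  (v19,v24,v15) [+-+] → (-1.6391, 0.606, -0.5516)–(-1.9266, 0.606, -0.112429)  len=0.5249
  (v15,v24,v20) [+--] → (-1.9266, 0.606, -0.112429)–(-2.0002, 0.606, 0)  len=0.1344

Chained into 2 loop(s):
  loop 1: 10 segments, perimeter = 3.4090
  loop 2: 12 segments, perimeter = 3.4791
Total perimeter = 6.888
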